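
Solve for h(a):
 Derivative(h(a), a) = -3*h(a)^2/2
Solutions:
 h(a) = 2/(C1 + 3*a)


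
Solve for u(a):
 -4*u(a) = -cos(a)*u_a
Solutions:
 u(a) = C1*(sin(a)^2 + 2*sin(a) + 1)/(sin(a)^2 - 2*sin(a) + 1)


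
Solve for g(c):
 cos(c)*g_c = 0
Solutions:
 g(c) = C1


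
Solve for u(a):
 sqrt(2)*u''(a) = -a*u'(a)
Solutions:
 u(a) = C1 + C2*erf(2^(1/4)*a/2)


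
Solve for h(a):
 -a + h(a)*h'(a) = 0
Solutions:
 h(a) = -sqrt(C1 + a^2)
 h(a) = sqrt(C1 + a^2)


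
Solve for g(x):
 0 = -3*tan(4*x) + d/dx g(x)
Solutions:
 g(x) = C1 - 3*log(cos(4*x))/4


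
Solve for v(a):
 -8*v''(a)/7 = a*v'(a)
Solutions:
 v(a) = C1 + C2*erf(sqrt(7)*a/4)


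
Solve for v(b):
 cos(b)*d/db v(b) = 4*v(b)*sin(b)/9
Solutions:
 v(b) = C1/cos(b)^(4/9)


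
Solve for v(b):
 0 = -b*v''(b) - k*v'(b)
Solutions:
 v(b) = C1 + b^(1 - re(k))*(C2*sin(log(b)*Abs(im(k))) + C3*cos(log(b)*im(k)))


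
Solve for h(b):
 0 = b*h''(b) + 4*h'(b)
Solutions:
 h(b) = C1 + C2/b^3


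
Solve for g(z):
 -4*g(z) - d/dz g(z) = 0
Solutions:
 g(z) = C1*exp(-4*z)


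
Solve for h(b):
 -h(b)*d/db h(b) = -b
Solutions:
 h(b) = -sqrt(C1 + b^2)
 h(b) = sqrt(C1 + b^2)


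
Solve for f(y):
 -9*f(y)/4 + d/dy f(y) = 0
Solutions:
 f(y) = C1*exp(9*y/4)


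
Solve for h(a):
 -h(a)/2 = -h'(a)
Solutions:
 h(a) = C1*exp(a/2)


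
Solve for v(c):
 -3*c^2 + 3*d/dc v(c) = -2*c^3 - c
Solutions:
 v(c) = C1 - c^4/6 + c^3/3 - c^2/6


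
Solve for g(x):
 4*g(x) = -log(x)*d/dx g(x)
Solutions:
 g(x) = C1*exp(-4*li(x))


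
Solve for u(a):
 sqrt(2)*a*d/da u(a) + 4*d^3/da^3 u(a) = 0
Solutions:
 u(a) = C1 + Integral(C2*airyai(-sqrt(2)*a/2) + C3*airybi(-sqrt(2)*a/2), a)


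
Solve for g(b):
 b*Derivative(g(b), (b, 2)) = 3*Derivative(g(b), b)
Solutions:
 g(b) = C1 + C2*b^4


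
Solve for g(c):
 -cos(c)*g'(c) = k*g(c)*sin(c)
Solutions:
 g(c) = C1*exp(k*log(cos(c)))


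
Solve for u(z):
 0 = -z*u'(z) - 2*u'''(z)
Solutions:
 u(z) = C1 + Integral(C2*airyai(-2^(2/3)*z/2) + C3*airybi(-2^(2/3)*z/2), z)


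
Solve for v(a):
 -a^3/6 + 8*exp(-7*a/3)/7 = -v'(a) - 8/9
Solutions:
 v(a) = C1 + a^4/24 - 8*a/9 + 24*exp(-7*a/3)/49


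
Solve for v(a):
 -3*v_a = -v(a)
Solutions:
 v(a) = C1*exp(a/3)


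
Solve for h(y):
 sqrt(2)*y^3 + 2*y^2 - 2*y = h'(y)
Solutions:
 h(y) = C1 + sqrt(2)*y^4/4 + 2*y^3/3 - y^2


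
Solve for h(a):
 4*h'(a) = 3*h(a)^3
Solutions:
 h(a) = -sqrt(2)*sqrt(-1/(C1 + 3*a))
 h(a) = sqrt(2)*sqrt(-1/(C1 + 3*a))


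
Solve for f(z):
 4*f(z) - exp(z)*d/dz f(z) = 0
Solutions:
 f(z) = C1*exp(-4*exp(-z))


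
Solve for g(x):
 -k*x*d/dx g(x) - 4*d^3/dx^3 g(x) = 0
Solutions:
 g(x) = C1 + Integral(C2*airyai(2^(1/3)*x*(-k)^(1/3)/2) + C3*airybi(2^(1/3)*x*(-k)^(1/3)/2), x)


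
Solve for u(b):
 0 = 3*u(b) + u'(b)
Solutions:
 u(b) = C1*exp(-3*b)


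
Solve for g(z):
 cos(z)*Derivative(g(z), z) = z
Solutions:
 g(z) = C1 + Integral(z/cos(z), z)


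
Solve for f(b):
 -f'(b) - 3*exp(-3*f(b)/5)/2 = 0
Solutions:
 f(b) = 5*log(C1 - 9*b/10)/3
 f(b) = 5*log(10^(2/3)*(-3^(1/3) - 3^(5/6)*I)*(C1 - 3*b)^(1/3)/20)
 f(b) = 5*log(10^(2/3)*(-3^(1/3) + 3^(5/6)*I)*(C1 - 3*b)^(1/3)/20)


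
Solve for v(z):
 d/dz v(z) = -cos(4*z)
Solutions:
 v(z) = C1 - sin(4*z)/4


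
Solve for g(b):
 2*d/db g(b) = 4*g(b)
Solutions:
 g(b) = C1*exp(2*b)


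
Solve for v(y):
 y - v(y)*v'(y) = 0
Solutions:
 v(y) = -sqrt(C1 + y^2)
 v(y) = sqrt(C1 + y^2)


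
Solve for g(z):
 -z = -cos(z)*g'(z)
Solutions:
 g(z) = C1 + Integral(z/cos(z), z)


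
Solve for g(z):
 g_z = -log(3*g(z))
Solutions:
 Integral(1/(log(_y) + log(3)), (_y, g(z))) = C1 - z


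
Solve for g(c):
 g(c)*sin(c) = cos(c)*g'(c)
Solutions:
 g(c) = C1/cos(c)


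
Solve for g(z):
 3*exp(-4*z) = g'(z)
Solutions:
 g(z) = C1 - 3*exp(-4*z)/4


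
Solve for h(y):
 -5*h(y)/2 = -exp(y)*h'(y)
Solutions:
 h(y) = C1*exp(-5*exp(-y)/2)


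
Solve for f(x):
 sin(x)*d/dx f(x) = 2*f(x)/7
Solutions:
 f(x) = C1*(cos(x) - 1)^(1/7)/(cos(x) + 1)^(1/7)


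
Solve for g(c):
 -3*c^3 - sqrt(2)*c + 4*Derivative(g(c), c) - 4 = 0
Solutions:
 g(c) = C1 + 3*c^4/16 + sqrt(2)*c^2/8 + c


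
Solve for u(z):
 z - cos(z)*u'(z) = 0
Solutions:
 u(z) = C1 + Integral(z/cos(z), z)


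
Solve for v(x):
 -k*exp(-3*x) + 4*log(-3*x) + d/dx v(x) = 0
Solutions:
 v(x) = C1 - k*exp(-3*x)/3 - 4*x*log(-x) + 4*x*(1 - log(3))


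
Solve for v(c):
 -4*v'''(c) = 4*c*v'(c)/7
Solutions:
 v(c) = C1 + Integral(C2*airyai(-7^(2/3)*c/7) + C3*airybi(-7^(2/3)*c/7), c)


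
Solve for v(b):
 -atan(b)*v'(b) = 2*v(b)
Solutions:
 v(b) = C1*exp(-2*Integral(1/atan(b), b))


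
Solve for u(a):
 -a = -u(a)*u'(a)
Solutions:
 u(a) = -sqrt(C1 + a^2)
 u(a) = sqrt(C1 + a^2)


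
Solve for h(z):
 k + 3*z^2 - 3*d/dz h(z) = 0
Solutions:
 h(z) = C1 + k*z/3 + z^3/3


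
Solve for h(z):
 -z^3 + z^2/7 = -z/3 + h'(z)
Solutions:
 h(z) = C1 - z^4/4 + z^3/21 + z^2/6


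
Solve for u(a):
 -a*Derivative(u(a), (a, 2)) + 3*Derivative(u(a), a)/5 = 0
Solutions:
 u(a) = C1 + C2*a^(8/5)


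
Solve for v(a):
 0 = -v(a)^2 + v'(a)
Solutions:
 v(a) = -1/(C1 + a)


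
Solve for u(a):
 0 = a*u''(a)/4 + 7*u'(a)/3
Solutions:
 u(a) = C1 + C2/a^(25/3)


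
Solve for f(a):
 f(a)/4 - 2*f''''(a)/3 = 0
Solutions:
 f(a) = C1*exp(-6^(1/4)*a/2) + C2*exp(6^(1/4)*a/2) + C3*sin(6^(1/4)*a/2) + C4*cos(6^(1/4)*a/2)


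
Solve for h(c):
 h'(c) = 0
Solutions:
 h(c) = C1


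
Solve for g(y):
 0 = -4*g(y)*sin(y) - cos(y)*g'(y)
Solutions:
 g(y) = C1*cos(y)^4


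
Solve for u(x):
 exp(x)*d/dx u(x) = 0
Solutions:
 u(x) = C1


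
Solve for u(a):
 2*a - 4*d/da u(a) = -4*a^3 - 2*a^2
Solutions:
 u(a) = C1 + a^4/4 + a^3/6 + a^2/4


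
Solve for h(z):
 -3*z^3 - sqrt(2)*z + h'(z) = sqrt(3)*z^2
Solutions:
 h(z) = C1 + 3*z^4/4 + sqrt(3)*z^3/3 + sqrt(2)*z^2/2


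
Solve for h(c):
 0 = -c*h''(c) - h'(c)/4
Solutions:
 h(c) = C1 + C2*c^(3/4)


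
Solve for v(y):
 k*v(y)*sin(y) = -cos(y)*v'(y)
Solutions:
 v(y) = C1*exp(k*log(cos(y)))


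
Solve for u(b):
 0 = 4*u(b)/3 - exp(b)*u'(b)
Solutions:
 u(b) = C1*exp(-4*exp(-b)/3)


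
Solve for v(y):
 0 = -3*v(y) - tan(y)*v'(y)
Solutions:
 v(y) = C1/sin(y)^3


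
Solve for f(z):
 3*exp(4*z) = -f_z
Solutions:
 f(z) = C1 - 3*exp(4*z)/4


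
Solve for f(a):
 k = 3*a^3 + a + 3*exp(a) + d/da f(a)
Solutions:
 f(a) = C1 - 3*a^4/4 - a^2/2 + a*k - 3*exp(a)


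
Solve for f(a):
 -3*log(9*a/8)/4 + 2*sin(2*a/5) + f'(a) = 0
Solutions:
 f(a) = C1 + 3*a*log(a)/4 - 9*a*log(2)/4 - 3*a/4 + 3*a*log(3)/2 + 5*cos(2*a/5)


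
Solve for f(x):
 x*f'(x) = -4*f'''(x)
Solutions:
 f(x) = C1 + Integral(C2*airyai(-2^(1/3)*x/2) + C3*airybi(-2^(1/3)*x/2), x)


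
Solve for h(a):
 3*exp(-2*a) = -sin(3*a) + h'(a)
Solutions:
 h(a) = C1 - cos(3*a)/3 - 3*exp(-2*a)/2


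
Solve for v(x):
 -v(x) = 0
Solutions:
 v(x) = 0


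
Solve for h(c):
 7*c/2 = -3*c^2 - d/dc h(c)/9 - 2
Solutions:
 h(c) = C1 - 9*c^3 - 63*c^2/4 - 18*c


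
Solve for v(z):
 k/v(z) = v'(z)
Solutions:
 v(z) = -sqrt(C1 + 2*k*z)
 v(z) = sqrt(C1 + 2*k*z)


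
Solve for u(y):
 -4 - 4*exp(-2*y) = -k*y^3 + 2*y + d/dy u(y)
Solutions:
 u(y) = C1 + k*y^4/4 - y^2 - 4*y + 2*exp(-2*y)


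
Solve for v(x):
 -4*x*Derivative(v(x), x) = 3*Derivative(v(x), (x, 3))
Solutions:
 v(x) = C1 + Integral(C2*airyai(-6^(2/3)*x/3) + C3*airybi(-6^(2/3)*x/3), x)


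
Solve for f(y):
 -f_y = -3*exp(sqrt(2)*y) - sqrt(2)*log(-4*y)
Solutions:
 f(y) = C1 + sqrt(2)*y*log(-y) + sqrt(2)*y*(-1 + 2*log(2)) + 3*sqrt(2)*exp(sqrt(2)*y)/2


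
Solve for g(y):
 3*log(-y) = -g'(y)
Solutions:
 g(y) = C1 - 3*y*log(-y) + 3*y


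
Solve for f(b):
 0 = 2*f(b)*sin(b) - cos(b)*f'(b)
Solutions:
 f(b) = C1/cos(b)^2


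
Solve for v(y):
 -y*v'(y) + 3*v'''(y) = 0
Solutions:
 v(y) = C1 + Integral(C2*airyai(3^(2/3)*y/3) + C3*airybi(3^(2/3)*y/3), y)


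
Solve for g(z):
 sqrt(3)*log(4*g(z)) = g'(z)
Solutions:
 -sqrt(3)*Integral(1/(log(_y) + 2*log(2)), (_y, g(z)))/3 = C1 - z


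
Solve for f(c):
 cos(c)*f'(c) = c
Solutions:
 f(c) = C1 + Integral(c/cos(c), c)


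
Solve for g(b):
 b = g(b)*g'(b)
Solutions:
 g(b) = -sqrt(C1 + b^2)
 g(b) = sqrt(C1 + b^2)


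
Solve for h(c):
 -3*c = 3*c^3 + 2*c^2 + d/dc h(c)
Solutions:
 h(c) = C1 - 3*c^4/4 - 2*c^3/3 - 3*c^2/2


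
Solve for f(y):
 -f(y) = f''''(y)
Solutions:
 f(y) = (C1*sin(sqrt(2)*y/2) + C2*cos(sqrt(2)*y/2))*exp(-sqrt(2)*y/2) + (C3*sin(sqrt(2)*y/2) + C4*cos(sqrt(2)*y/2))*exp(sqrt(2)*y/2)


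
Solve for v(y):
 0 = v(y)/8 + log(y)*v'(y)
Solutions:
 v(y) = C1*exp(-li(y)/8)


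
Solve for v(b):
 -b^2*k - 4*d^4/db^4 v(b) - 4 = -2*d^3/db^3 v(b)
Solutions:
 v(b) = C1 + C2*b + C3*b^2 + C4*exp(b/2) + b^5*k/120 + b^4*k/12 + b^3*(2*k + 1)/3


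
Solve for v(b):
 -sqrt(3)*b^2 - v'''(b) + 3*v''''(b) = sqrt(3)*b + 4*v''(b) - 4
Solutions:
 v(b) = C1 + C2*b + C3*exp(-b) + C4*exp(4*b/3) - sqrt(3)*b^4/48 - sqrt(3)*b^3/48 + b^2*(32 - 11*sqrt(3))/64


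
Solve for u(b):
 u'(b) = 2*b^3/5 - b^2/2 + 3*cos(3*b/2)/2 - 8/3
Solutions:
 u(b) = C1 + b^4/10 - b^3/6 - 8*b/3 + sin(3*b/2)


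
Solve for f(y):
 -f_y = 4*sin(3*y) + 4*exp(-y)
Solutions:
 f(y) = C1 + 4*cos(3*y)/3 + 4*exp(-y)


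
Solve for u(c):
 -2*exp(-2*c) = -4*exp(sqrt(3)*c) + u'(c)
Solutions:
 u(c) = C1 + 4*sqrt(3)*exp(sqrt(3)*c)/3 + exp(-2*c)


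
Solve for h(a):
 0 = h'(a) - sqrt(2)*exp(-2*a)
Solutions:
 h(a) = C1 - sqrt(2)*exp(-2*a)/2


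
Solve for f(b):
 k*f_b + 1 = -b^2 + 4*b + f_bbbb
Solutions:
 f(b) = C1 + C2*exp(b*k^(1/3)) + C3*exp(b*k^(1/3)*(-1 + sqrt(3)*I)/2) + C4*exp(-b*k^(1/3)*(1 + sqrt(3)*I)/2) - b^3/(3*k) + 2*b^2/k - b/k


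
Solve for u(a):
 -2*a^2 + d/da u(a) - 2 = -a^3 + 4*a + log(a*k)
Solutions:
 u(a) = C1 - a^4/4 + 2*a^3/3 + 2*a^2 + a*log(a*k) + a


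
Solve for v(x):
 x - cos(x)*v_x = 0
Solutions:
 v(x) = C1 + Integral(x/cos(x), x)


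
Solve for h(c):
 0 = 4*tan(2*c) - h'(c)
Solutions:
 h(c) = C1 - 2*log(cos(2*c))


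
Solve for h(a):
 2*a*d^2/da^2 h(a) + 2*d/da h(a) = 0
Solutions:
 h(a) = C1 + C2*log(a)


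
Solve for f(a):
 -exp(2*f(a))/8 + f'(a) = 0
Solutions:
 f(a) = log(-1/(C1 + a))/2 + log(2)
 f(a) = log(-sqrt(-1/(C1 + a))) + log(2)


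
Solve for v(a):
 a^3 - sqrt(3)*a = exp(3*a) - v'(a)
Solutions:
 v(a) = C1 - a^4/4 + sqrt(3)*a^2/2 + exp(3*a)/3


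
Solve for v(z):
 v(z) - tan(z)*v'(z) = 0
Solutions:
 v(z) = C1*sin(z)


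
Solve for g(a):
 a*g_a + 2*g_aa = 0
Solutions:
 g(a) = C1 + C2*erf(a/2)


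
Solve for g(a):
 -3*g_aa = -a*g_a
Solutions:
 g(a) = C1 + C2*erfi(sqrt(6)*a/6)


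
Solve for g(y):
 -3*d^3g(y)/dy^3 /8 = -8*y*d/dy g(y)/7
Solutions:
 g(y) = C1 + Integral(C2*airyai(4*21^(2/3)*y/21) + C3*airybi(4*21^(2/3)*y/21), y)


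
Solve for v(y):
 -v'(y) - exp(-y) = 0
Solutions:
 v(y) = C1 + exp(-y)


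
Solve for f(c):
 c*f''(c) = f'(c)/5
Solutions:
 f(c) = C1 + C2*c^(6/5)


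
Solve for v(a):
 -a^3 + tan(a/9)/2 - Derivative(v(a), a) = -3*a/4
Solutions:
 v(a) = C1 - a^4/4 + 3*a^2/8 - 9*log(cos(a/9))/2


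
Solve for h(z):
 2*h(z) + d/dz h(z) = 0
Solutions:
 h(z) = C1*exp(-2*z)


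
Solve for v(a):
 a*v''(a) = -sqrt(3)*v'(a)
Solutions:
 v(a) = C1 + C2*a^(1 - sqrt(3))


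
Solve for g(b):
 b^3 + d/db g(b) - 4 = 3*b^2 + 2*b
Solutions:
 g(b) = C1 - b^4/4 + b^3 + b^2 + 4*b


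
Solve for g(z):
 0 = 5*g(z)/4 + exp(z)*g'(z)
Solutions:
 g(z) = C1*exp(5*exp(-z)/4)


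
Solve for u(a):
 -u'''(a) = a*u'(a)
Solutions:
 u(a) = C1 + Integral(C2*airyai(-a) + C3*airybi(-a), a)


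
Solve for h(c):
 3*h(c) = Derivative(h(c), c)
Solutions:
 h(c) = C1*exp(3*c)


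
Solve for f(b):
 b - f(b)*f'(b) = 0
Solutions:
 f(b) = -sqrt(C1 + b^2)
 f(b) = sqrt(C1 + b^2)


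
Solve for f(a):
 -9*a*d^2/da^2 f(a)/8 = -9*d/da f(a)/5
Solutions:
 f(a) = C1 + C2*a^(13/5)


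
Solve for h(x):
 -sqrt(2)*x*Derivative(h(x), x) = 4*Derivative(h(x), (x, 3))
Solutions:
 h(x) = C1 + Integral(C2*airyai(-sqrt(2)*x/2) + C3*airybi(-sqrt(2)*x/2), x)


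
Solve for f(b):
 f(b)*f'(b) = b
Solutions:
 f(b) = -sqrt(C1 + b^2)
 f(b) = sqrt(C1 + b^2)


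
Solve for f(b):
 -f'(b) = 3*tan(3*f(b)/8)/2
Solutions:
 f(b) = -8*asin(C1*exp(-9*b/16))/3 + 8*pi/3
 f(b) = 8*asin(C1*exp(-9*b/16))/3


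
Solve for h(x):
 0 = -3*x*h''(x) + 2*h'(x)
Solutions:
 h(x) = C1 + C2*x^(5/3)


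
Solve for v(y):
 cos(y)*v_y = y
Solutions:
 v(y) = C1 + Integral(y/cos(y), y)


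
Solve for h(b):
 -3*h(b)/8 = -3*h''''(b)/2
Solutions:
 h(b) = C1*exp(-sqrt(2)*b/2) + C2*exp(sqrt(2)*b/2) + C3*sin(sqrt(2)*b/2) + C4*cos(sqrt(2)*b/2)


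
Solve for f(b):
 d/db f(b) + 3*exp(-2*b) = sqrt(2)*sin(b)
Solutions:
 f(b) = C1 - sqrt(2)*cos(b) + 3*exp(-2*b)/2


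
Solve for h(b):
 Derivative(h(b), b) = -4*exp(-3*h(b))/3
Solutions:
 h(b) = log(C1 - 4*b)/3
 h(b) = log((-1 - sqrt(3)*I)*(C1 - 4*b)^(1/3)/2)
 h(b) = log((-1 + sqrt(3)*I)*(C1 - 4*b)^(1/3)/2)


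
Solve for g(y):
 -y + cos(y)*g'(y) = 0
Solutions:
 g(y) = C1 + Integral(y/cos(y), y)


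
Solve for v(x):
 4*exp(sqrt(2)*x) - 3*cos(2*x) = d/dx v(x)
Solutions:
 v(x) = C1 + 2*sqrt(2)*exp(sqrt(2)*x) - 3*sin(2*x)/2


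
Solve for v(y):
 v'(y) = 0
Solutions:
 v(y) = C1


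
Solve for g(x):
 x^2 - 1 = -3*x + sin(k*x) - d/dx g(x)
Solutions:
 g(x) = C1 - x^3/3 - 3*x^2/2 + x - cos(k*x)/k


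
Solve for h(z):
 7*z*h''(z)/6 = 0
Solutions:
 h(z) = C1 + C2*z


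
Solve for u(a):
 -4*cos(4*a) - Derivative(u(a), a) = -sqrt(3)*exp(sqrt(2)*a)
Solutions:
 u(a) = C1 + sqrt(6)*exp(sqrt(2)*a)/2 - sin(4*a)


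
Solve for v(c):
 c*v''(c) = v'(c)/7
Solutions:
 v(c) = C1 + C2*c^(8/7)


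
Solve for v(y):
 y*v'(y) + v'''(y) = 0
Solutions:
 v(y) = C1 + Integral(C2*airyai(-y) + C3*airybi(-y), y)


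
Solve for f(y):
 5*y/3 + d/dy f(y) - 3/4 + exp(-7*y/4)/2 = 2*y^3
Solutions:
 f(y) = C1 + y^4/2 - 5*y^2/6 + 3*y/4 + 2*exp(-7*y/4)/7


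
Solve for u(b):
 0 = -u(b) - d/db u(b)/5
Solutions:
 u(b) = C1*exp(-5*b)


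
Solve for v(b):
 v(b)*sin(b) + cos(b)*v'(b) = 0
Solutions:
 v(b) = C1*cos(b)


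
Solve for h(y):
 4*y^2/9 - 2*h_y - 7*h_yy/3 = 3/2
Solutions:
 h(y) = C1 + C2*exp(-6*y/7) + 2*y^3/27 - 7*y^2/27 - 47*y/324


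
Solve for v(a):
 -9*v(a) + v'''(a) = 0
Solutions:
 v(a) = C3*exp(3^(2/3)*a) + (C1*sin(3*3^(1/6)*a/2) + C2*cos(3*3^(1/6)*a/2))*exp(-3^(2/3)*a/2)


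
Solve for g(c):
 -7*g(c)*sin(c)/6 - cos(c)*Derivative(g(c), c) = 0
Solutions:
 g(c) = C1*cos(c)^(7/6)


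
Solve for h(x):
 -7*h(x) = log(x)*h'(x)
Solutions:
 h(x) = C1*exp(-7*li(x))


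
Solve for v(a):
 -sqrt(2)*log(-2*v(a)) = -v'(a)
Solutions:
 -sqrt(2)*Integral(1/(log(-_y) + log(2)), (_y, v(a)))/2 = C1 - a


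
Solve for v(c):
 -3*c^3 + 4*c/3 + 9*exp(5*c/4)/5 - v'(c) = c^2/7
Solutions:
 v(c) = C1 - 3*c^4/4 - c^3/21 + 2*c^2/3 + 36*exp(5*c/4)/25


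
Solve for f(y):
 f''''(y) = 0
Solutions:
 f(y) = C1 + C2*y + C3*y^2 + C4*y^3


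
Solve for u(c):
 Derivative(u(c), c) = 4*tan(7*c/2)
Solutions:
 u(c) = C1 - 8*log(cos(7*c/2))/7


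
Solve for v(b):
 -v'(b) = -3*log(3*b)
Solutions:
 v(b) = C1 + 3*b*log(b) - 3*b + b*log(27)


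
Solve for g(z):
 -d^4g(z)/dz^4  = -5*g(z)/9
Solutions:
 g(z) = C1*exp(-sqrt(3)*5^(1/4)*z/3) + C2*exp(sqrt(3)*5^(1/4)*z/3) + C3*sin(sqrt(3)*5^(1/4)*z/3) + C4*cos(sqrt(3)*5^(1/4)*z/3)


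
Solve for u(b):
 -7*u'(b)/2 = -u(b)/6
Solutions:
 u(b) = C1*exp(b/21)


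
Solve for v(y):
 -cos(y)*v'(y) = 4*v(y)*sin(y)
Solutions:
 v(y) = C1*cos(y)^4


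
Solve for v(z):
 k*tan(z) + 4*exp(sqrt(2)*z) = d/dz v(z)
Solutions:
 v(z) = C1 - k*log(cos(z)) + 2*sqrt(2)*exp(sqrt(2)*z)


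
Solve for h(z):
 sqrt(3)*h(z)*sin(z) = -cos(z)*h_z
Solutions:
 h(z) = C1*cos(z)^(sqrt(3))


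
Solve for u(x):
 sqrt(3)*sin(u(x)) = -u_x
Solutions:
 u(x) = -acos((-C1 - exp(2*sqrt(3)*x))/(C1 - exp(2*sqrt(3)*x))) + 2*pi
 u(x) = acos((-C1 - exp(2*sqrt(3)*x))/(C1 - exp(2*sqrt(3)*x)))


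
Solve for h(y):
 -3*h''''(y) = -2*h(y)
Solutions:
 h(y) = C1*exp(-2^(1/4)*3^(3/4)*y/3) + C2*exp(2^(1/4)*3^(3/4)*y/3) + C3*sin(2^(1/4)*3^(3/4)*y/3) + C4*cos(2^(1/4)*3^(3/4)*y/3)


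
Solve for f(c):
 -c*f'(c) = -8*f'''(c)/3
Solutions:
 f(c) = C1 + Integral(C2*airyai(3^(1/3)*c/2) + C3*airybi(3^(1/3)*c/2), c)


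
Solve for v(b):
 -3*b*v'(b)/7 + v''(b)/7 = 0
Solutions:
 v(b) = C1 + C2*erfi(sqrt(6)*b/2)


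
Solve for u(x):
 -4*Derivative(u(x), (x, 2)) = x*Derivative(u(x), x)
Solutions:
 u(x) = C1 + C2*erf(sqrt(2)*x/4)


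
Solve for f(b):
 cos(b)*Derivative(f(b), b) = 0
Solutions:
 f(b) = C1


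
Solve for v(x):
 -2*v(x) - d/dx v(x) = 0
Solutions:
 v(x) = C1*exp(-2*x)


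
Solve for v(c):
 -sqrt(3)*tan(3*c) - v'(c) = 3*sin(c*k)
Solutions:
 v(c) = C1 - 3*Piecewise((-cos(c*k)/k, Ne(k, 0)), (0, True)) + sqrt(3)*log(cos(3*c))/3


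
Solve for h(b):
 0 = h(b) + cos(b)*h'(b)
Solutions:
 h(b) = C1*sqrt(sin(b) - 1)/sqrt(sin(b) + 1)


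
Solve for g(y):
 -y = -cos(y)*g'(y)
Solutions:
 g(y) = C1 + Integral(y/cos(y), y)


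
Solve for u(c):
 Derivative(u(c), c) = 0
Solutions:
 u(c) = C1


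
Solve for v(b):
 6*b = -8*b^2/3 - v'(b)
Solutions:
 v(b) = C1 - 8*b^3/9 - 3*b^2


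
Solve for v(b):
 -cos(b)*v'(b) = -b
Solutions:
 v(b) = C1 + Integral(b/cos(b), b)


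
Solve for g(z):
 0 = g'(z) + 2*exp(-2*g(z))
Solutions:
 g(z) = log(-sqrt(C1 - 4*z))
 g(z) = log(C1 - 4*z)/2


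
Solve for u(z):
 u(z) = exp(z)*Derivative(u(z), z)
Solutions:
 u(z) = C1*exp(-exp(-z))


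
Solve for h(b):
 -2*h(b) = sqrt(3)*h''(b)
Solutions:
 h(b) = C1*sin(sqrt(2)*3^(3/4)*b/3) + C2*cos(sqrt(2)*3^(3/4)*b/3)


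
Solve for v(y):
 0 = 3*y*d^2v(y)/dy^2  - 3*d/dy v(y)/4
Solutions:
 v(y) = C1 + C2*y^(5/4)


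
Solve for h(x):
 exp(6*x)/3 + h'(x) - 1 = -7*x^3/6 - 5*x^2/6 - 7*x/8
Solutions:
 h(x) = C1 - 7*x^4/24 - 5*x^3/18 - 7*x^2/16 + x - exp(6*x)/18


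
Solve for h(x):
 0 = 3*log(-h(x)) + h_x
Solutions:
 -li(-h(x)) = C1 - 3*x


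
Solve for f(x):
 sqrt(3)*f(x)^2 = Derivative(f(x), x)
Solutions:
 f(x) = -1/(C1 + sqrt(3)*x)


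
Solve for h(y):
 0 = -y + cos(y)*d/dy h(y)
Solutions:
 h(y) = C1 + Integral(y/cos(y), y)


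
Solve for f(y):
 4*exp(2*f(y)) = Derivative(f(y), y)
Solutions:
 f(y) = log(-sqrt(-1/(C1 + 4*y))) - log(2)/2
 f(y) = log(-1/(C1 + 4*y))/2 - log(2)/2


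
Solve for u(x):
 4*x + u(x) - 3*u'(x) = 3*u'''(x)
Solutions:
 u(x) = C1*exp(-x*(-2*18^(1/3)/(3 + sqrt(21))^(1/3) + 12^(1/3)*(3 + sqrt(21))^(1/3))/12)*sin(2^(1/3)*3^(1/6)*x*(6/(3 + sqrt(21))^(1/3) + 2^(1/3)*3^(2/3)*(3 + sqrt(21))^(1/3))/12) + C2*exp(-x*(-2*18^(1/3)/(3 + sqrt(21))^(1/3) + 12^(1/3)*(3 + sqrt(21))^(1/3))/12)*cos(2^(1/3)*3^(1/6)*x*(6/(3 + sqrt(21))^(1/3) + 2^(1/3)*3^(2/3)*(3 + sqrt(21))^(1/3))/12) + C3*exp(x*(-2*18^(1/3)/(3 + sqrt(21))^(1/3) + 12^(1/3)*(3 + sqrt(21))^(1/3))/6) - 4*x - 12


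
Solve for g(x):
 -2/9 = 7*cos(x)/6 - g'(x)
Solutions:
 g(x) = C1 + 2*x/9 + 7*sin(x)/6


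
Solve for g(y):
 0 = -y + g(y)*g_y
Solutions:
 g(y) = -sqrt(C1 + y^2)
 g(y) = sqrt(C1 + y^2)


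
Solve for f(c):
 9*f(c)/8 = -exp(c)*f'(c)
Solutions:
 f(c) = C1*exp(9*exp(-c)/8)


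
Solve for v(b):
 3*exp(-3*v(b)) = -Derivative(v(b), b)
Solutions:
 v(b) = log(C1 - 9*b)/3
 v(b) = log((-3^(1/3) - 3^(5/6)*I)*(C1 - 3*b)^(1/3)/2)
 v(b) = log((-3^(1/3) + 3^(5/6)*I)*(C1 - 3*b)^(1/3)/2)


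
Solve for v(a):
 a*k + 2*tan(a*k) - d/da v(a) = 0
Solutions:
 v(a) = C1 + a^2*k/2 + 2*Piecewise((-log(cos(a*k))/k, Ne(k, 0)), (0, True))


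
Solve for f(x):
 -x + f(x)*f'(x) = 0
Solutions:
 f(x) = -sqrt(C1 + x^2)
 f(x) = sqrt(C1 + x^2)


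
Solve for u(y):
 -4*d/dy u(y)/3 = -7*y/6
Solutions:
 u(y) = C1 + 7*y^2/16


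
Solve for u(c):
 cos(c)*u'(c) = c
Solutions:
 u(c) = C1 + Integral(c/cos(c), c)


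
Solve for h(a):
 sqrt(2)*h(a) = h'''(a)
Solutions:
 h(a) = C3*exp(2^(1/6)*a) + (C1*sin(2^(1/6)*sqrt(3)*a/2) + C2*cos(2^(1/6)*sqrt(3)*a/2))*exp(-2^(1/6)*a/2)


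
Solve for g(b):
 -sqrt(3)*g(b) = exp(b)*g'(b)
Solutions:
 g(b) = C1*exp(sqrt(3)*exp(-b))


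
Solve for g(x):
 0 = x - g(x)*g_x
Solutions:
 g(x) = -sqrt(C1 + x^2)
 g(x) = sqrt(C1 + x^2)


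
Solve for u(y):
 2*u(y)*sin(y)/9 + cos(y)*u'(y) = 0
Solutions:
 u(y) = C1*cos(y)^(2/9)


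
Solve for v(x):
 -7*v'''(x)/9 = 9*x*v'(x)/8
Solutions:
 v(x) = C1 + Integral(C2*airyai(-3*3^(1/3)*7^(2/3)*x/14) + C3*airybi(-3*3^(1/3)*7^(2/3)*x/14), x)


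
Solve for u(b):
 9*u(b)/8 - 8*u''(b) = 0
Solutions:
 u(b) = C1*exp(-3*b/8) + C2*exp(3*b/8)


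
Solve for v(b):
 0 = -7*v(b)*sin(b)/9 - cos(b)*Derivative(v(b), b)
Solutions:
 v(b) = C1*cos(b)^(7/9)


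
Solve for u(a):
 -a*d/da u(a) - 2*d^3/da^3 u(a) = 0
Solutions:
 u(a) = C1 + Integral(C2*airyai(-2^(2/3)*a/2) + C3*airybi(-2^(2/3)*a/2), a)


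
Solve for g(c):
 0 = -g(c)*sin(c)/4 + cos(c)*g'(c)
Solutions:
 g(c) = C1/cos(c)^(1/4)


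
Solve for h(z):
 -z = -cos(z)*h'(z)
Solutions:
 h(z) = C1 + Integral(z/cos(z), z)


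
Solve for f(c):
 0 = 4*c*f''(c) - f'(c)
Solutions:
 f(c) = C1 + C2*c^(5/4)


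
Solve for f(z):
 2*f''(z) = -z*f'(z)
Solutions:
 f(z) = C1 + C2*erf(z/2)


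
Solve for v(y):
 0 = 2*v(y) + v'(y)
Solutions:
 v(y) = C1*exp(-2*y)


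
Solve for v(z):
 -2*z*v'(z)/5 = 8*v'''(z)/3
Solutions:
 v(z) = C1 + Integral(C2*airyai(-150^(1/3)*z/10) + C3*airybi(-150^(1/3)*z/10), z)


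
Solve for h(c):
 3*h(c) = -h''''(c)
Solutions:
 h(c) = (C1*sin(sqrt(2)*3^(1/4)*c/2) + C2*cos(sqrt(2)*3^(1/4)*c/2))*exp(-sqrt(2)*3^(1/4)*c/2) + (C3*sin(sqrt(2)*3^(1/4)*c/2) + C4*cos(sqrt(2)*3^(1/4)*c/2))*exp(sqrt(2)*3^(1/4)*c/2)


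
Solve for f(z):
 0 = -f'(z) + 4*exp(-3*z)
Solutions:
 f(z) = C1 - 4*exp(-3*z)/3


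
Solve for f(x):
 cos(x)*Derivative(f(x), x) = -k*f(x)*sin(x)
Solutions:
 f(x) = C1*exp(k*log(cos(x)))


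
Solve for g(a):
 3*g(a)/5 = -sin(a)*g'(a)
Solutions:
 g(a) = C1*(cos(a) + 1)^(3/10)/(cos(a) - 1)^(3/10)


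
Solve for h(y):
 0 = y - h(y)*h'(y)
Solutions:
 h(y) = -sqrt(C1 + y^2)
 h(y) = sqrt(C1 + y^2)


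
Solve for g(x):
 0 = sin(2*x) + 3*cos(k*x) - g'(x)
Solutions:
 g(x) = C1 - cos(2*x)/2 + 3*sin(k*x)/k


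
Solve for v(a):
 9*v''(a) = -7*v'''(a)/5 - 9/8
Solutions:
 v(a) = C1 + C2*a + C3*exp(-45*a/7) - a^2/16


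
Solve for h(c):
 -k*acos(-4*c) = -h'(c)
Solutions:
 h(c) = C1 + k*(c*acos(-4*c) + sqrt(1 - 16*c^2)/4)


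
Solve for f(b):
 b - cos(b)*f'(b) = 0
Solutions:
 f(b) = C1 + Integral(b/cos(b), b)


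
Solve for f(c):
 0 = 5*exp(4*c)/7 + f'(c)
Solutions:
 f(c) = C1 - 5*exp(4*c)/28


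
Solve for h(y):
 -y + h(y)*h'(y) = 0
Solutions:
 h(y) = -sqrt(C1 + y^2)
 h(y) = sqrt(C1 + y^2)


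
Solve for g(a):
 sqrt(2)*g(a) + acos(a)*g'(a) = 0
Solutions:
 g(a) = C1*exp(-sqrt(2)*Integral(1/acos(a), a))


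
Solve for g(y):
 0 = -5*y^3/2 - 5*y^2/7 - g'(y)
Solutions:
 g(y) = C1 - 5*y^4/8 - 5*y^3/21


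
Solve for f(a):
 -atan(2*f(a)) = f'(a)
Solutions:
 Integral(1/atan(2*_y), (_y, f(a))) = C1 - a


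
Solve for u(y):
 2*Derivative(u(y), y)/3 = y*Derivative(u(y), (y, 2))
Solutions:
 u(y) = C1 + C2*y^(5/3)


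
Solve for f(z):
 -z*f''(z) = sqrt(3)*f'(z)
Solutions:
 f(z) = C1 + C2*z^(1 - sqrt(3))


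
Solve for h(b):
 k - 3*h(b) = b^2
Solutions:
 h(b) = -b^2/3 + k/3


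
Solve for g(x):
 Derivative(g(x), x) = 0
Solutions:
 g(x) = C1


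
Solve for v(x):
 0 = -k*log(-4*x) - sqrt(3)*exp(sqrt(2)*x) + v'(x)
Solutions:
 v(x) = C1 + k*x*log(-x) + k*x*(-1 + 2*log(2)) + sqrt(6)*exp(sqrt(2)*x)/2


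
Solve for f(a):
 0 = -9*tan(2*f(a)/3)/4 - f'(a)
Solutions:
 f(a) = -3*asin(C1*exp(-3*a/2))/2 + 3*pi/2
 f(a) = 3*asin(C1*exp(-3*a/2))/2


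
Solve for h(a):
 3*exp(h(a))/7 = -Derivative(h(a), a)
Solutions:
 h(a) = log(1/(C1 + 3*a)) + log(7)


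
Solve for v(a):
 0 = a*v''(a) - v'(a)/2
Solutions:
 v(a) = C1 + C2*a^(3/2)


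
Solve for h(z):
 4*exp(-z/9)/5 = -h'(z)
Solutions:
 h(z) = C1 + 36*exp(-z/9)/5


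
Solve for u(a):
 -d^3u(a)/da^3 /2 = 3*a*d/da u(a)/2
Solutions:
 u(a) = C1 + Integral(C2*airyai(-3^(1/3)*a) + C3*airybi(-3^(1/3)*a), a)


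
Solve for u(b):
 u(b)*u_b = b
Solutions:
 u(b) = -sqrt(C1 + b^2)
 u(b) = sqrt(C1 + b^2)


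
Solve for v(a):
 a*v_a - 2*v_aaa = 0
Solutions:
 v(a) = C1 + Integral(C2*airyai(2^(2/3)*a/2) + C3*airybi(2^(2/3)*a/2), a)


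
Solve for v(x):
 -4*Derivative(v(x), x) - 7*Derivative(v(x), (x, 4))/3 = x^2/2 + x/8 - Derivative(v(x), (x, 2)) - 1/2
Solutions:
 v(x) = C1 + C2*exp(7^(1/3)*x*(7^(1/3)/(sqrt(1757) + 42)^(1/3) + (sqrt(1757) + 42)^(1/3))/14)*sin(sqrt(3)*7^(1/3)*x*(-(sqrt(1757) + 42)^(1/3) + 7^(1/3)/(sqrt(1757) + 42)^(1/3))/14) + C3*exp(7^(1/3)*x*(7^(1/3)/(sqrt(1757) + 42)^(1/3) + (sqrt(1757) + 42)^(1/3))/14)*cos(sqrt(3)*7^(1/3)*x*(-(sqrt(1757) + 42)^(1/3) + 7^(1/3)/(sqrt(1757) + 42)^(1/3))/14) + C4*exp(-7^(1/3)*x*(7^(1/3)/(sqrt(1757) + 42)^(1/3) + (sqrt(1757) + 42)^(1/3))/7) - x^3/24 - 3*x^2/64 + 13*x/128


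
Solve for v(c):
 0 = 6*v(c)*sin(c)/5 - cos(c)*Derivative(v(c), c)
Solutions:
 v(c) = C1/cos(c)^(6/5)


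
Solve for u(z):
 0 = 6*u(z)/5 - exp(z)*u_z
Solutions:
 u(z) = C1*exp(-6*exp(-z)/5)


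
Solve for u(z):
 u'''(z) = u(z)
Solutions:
 u(z) = C3*exp(z) + (C1*sin(sqrt(3)*z/2) + C2*cos(sqrt(3)*z/2))*exp(-z/2)


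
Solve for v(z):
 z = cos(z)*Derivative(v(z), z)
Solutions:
 v(z) = C1 + Integral(z/cos(z), z)


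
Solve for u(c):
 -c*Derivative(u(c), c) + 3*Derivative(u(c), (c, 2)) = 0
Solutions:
 u(c) = C1 + C2*erfi(sqrt(6)*c/6)


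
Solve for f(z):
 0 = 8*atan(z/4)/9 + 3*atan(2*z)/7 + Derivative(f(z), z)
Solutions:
 f(z) = C1 - 8*z*atan(z/4)/9 - 3*z*atan(2*z)/7 + 16*log(z^2 + 16)/9 + 3*log(4*z^2 + 1)/28


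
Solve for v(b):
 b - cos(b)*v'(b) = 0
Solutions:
 v(b) = C1 + Integral(b/cos(b), b)


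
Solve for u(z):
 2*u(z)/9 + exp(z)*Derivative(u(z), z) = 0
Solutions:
 u(z) = C1*exp(2*exp(-z)/9)


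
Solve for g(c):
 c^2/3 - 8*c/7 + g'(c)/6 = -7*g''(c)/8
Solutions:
 g(c) = C1 + C2*exp(-4*c/21) - 2*c^3/3 + 195*c^2/14 - 585*c/4


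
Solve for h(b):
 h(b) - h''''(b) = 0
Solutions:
 h(b) = C1*exp(-b) + C2*exp(b) + C3*sin(b) + C4*cos(b)


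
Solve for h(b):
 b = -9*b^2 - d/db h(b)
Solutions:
 h(b) = C1 - 3*b^3 - b^2/2


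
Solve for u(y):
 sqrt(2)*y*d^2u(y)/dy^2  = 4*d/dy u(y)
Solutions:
 u(y) = C1 + C2*y^(1 + 2*sqrt(2))


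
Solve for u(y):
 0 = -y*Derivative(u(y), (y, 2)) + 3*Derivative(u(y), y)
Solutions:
 u(y) = C1 + C2*y^4


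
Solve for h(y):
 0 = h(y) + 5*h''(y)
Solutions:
 h(y) = C1*sin(sqrt(5)*y/5) + C2*cos(sqrt(5)*y/5)


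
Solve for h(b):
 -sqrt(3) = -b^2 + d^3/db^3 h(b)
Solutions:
 h(b) = C1 + C2*b + C3*b^2 + b^5/60 - sqrt(3)*b^3/6


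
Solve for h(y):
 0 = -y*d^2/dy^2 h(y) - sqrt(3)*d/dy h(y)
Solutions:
 h(y) = C1 + C2*y^(1 - sqrt(3))


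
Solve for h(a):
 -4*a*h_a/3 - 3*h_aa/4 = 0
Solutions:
 h(a) = C1 + C2*erf(2*sqrt(2)*a/3)


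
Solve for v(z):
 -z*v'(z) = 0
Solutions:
 v(z) = C1


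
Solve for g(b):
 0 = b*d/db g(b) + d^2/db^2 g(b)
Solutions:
 g(b) = C1 + C2*erf(sqrt(2)*b/2)


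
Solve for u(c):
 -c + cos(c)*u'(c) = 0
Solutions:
 u(c) = C1 + Integral(c/cos(c), c)


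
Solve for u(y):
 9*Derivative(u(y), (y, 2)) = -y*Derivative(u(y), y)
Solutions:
 u(y) = C1 + C2*erf(sqrt(2)*y/6)


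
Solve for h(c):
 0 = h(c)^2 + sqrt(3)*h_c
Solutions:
 h(c) = 3/(C1 + sqrt(3)*c)


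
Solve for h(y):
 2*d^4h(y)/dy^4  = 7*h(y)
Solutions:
 h(y) = C1*exp(-2^(3/4)*7^(1/4)*y/2) + C2*exp(2^(3/4)*7^(1/4)*y/2) + C3*sin(2^(3/4)*7^(1/4)*y/2) + C4*cos(2^(3/4)*7^(1/4)*y/2)


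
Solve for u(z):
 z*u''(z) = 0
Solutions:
 u(z) = C1 + C2*z


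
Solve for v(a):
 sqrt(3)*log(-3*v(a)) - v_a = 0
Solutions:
 -sqrt(3)*Integral(1/(log(-_y) + log(3)), (_y, v(a)))/3 = C1 - a


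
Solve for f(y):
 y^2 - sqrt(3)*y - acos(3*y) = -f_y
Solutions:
 f(y) = C1 - y^3/3 + sqrt(3)*y^2/2 + y*acos(3*y) - sqrt(1 - 9*y^2)/3


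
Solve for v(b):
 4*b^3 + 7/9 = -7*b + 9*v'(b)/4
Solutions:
 v(b) = C1 + 4*b^4/9 + 14*b^2/9 + 28*b/81


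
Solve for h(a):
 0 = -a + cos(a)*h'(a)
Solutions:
 h(a) = C1 + Integral(a/cos(a), a)


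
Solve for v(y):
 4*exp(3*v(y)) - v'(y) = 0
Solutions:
 v(y) = log(-1/(C1 + 12*y))/3
 v(y) = log((-1/(C1 + 4*y))^(1/3)*(-3^(2/3) - 3*3^(1/6)*I)/6)
 v(y) = log((-1/(C1 + 4*y))^(1/3)*(-3^(2/3) + 3*3^(1/6)*I)/6)


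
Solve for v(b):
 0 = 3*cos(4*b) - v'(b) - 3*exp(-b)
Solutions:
 v(b) = C1 + 3*sin(4*b)/4 + 3*exp(-b)


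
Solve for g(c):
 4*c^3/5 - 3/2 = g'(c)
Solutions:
 g(c) = C1 + c^4/5 - 3*c/2


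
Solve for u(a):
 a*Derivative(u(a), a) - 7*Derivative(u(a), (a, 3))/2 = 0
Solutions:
 u(a) = C1 + Integral(C2*airyai(2^(1/3)*7^(2/3)*a/7) + C3*airybi(2^(1/3)*7^(2/3)*a/7), a)


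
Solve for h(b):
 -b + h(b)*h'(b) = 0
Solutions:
 h(b) = -sqrt(C1 + b^2)
 h(b) = sqrt(C1 + b^2)


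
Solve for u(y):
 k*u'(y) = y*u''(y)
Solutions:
 u(y) = C1 + y^(re(k) + 1)*(C2*sin(log(y)*Abs(im(k))) + C3*cos(log(y)*im(k)))


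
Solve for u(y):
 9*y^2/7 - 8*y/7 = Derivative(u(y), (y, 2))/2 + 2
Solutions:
 u(y) = C1 + C2*y + 3*y^4/14 - 8*y^3/21 - 2*y^2


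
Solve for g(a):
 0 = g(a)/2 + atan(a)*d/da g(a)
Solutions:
 g(a) = C1*exp(-Integral(1/atan(a), a)/2)


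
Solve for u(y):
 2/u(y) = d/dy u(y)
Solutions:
 u(y) = -sqrt(C1 + 4*y)
 u(y) = sqrt(C1 + 4*y)


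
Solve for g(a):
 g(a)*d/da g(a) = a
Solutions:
 g(a) = -sqrt(C1 + a^2)
 g(a) = sqrt(C1 + a^2)


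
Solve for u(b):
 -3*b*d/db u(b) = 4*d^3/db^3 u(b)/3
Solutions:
 u(b) = C1 + Integral(C2*airyai(-2^(1/3)*3^(2/3)*b/2) + C3*airybi(-2^(1/3)*3^(2/3)*b/2), b)


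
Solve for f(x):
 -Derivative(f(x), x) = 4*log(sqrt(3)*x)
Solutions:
 f(x) = C1 - 4*x*log(x) - x*log(9) + 4*x


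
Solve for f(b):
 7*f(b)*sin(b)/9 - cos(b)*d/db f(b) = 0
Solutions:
 f(b) = C1/cos(b)^(7/9)


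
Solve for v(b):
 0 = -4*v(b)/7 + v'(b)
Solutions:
 v(b) = C1*exp(4*b/7)


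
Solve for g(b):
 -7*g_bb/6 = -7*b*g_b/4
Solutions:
 g(b) = C1 + C2*erfi(sqrt(3)*b/2)


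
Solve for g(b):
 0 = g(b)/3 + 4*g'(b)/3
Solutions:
 g(b) = C1*exp(-b/4)


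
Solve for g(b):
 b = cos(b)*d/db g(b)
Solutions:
 g(b) = C1 + Integral(b/cos(b), b)


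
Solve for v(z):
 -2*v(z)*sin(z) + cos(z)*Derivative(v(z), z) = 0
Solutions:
 v(z) = C1/cos(z)^2


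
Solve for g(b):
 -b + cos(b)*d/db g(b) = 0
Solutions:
 g(b) = C1 + Integral(b/cos(b), b)


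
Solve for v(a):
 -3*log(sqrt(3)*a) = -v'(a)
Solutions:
 v(a) = C1 + 3*a*log(a) - 3*a + 3*a*log(3)/2


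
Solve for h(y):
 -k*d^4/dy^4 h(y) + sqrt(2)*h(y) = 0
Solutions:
 h(y) = C1*exp(-2^(1/8)*y*(1/k)^(1/4)) + C2*exp(2^(1/8)*y*(1/k)^(1/4)) + C3*exp(-2^(1/8)*I*y*(1/k)^(1/4)) + C4*exp(2^(1/8)*I*y*(1/k)^(1/4))


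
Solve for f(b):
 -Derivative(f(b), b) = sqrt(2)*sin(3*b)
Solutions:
 f(b) = C1 + sqrt(2)*cos(3*b)/3


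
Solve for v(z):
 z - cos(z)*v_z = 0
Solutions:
 v(z) = C1 + Integral(z/cos(z), z)


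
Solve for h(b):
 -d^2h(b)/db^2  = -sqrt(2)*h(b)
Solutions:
 h(b) = C1*exp(-2^(1/4)*b) + C2*exp(2^(1/4)*b)


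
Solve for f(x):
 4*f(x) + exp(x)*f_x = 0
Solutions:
 f(x) = C1*exp(4*exp(-x))


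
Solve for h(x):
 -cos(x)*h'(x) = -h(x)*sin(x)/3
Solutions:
 h(x) = C1/cos(x)^(1/3)


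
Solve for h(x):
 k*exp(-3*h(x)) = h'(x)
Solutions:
 h(x) = log(C1 + 3*k*x)/3
 h(x) = log((-3^(1/3) - 3^(5/6)*I)*(C1 + k*x)^(1/3)/2)
 h(x) = log((-3^(1/3) + 3^(5/6)*I)*(C1 + k*x)^(1/3)/2)


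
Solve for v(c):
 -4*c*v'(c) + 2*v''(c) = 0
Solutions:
 v(c) = C1 + C2*erfi(c)


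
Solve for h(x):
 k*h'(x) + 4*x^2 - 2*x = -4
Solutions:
 h(x) = C1 - 4*x^3/(3*k) + x^2/k - 4*x/k


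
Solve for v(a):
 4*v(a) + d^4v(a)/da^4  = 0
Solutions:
 v(a) = (C1*sin(a) + C2*cos(a))*exp(-a) + (C3*sin(a) + C4*cos(a))*exp(a)


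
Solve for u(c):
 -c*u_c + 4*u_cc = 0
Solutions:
 u(c) = C1 + C2*erfi(sqrt(2)*c/4)


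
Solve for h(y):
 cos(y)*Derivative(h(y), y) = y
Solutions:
 h(y) = C1 + Integral(y/cos(y), y)


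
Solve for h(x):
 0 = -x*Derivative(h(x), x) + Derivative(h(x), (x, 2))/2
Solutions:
 h(x) = C1 + C2*erfi(x)


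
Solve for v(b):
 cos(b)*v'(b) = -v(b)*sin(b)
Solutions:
 v(b) = C1*cos(b)


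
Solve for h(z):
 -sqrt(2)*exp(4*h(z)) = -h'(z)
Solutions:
 h(z) = log(-(-1/(C1 + 4*sqrt(2)*z))^(1/4))
 h(z) = log(-1/(C1 + 4*sqrt(2)*z))/4
 h(z) = log(-I*(-1/(C1 + 4*sqrt(2)*z))^(1/4))
 h(z) = log(I*(-1/(C1 + 4*sqrt(2)*z))^(1/4))


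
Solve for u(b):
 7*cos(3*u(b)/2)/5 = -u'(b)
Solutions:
 7*b/5 - log(sin(3*u(b)/2) - 1)/3 + log(sin(3*u(b)/2) + 1)/3 = C1


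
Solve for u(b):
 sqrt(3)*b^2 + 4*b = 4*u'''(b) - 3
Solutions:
 u(b) = C1 + C2*b + C3*b^2 + sqrt(3)*b^5/240 + b^4/24 + b^3/8


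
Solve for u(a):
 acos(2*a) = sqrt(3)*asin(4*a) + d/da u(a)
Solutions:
 u(a) = C1 + a*acos(2*a) - sqrt(1 - 4*a^2)/2 - sqrt(3)*(a*asin(4*a) + sqrt(1 - 16*a^2)/4)


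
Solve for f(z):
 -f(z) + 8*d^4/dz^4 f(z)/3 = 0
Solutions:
 f(z) = C1*exp(-6^(1/4)*z/2) + C2*exp(6^(1/4)*z/2) + C3*sin(6^(1/4)*z/2) + C4*cos(6^(1/4)*z/2)


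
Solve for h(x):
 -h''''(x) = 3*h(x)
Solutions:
 h(x) = (C1*sin(sqrt(2)*3^(1/4)*x/2) + C2*cos(sqrt(2)*3^(1/4)*x/2))*exp(-sqrt(2)*3^(1/4)*x/2) + (C3*sin(sqrt(2)*3^(1/4)*x/2) + C4*cos(sqrt(2)*3^(1/4)*x/2))*exp(sqrt(2)*3^(1/4)*x/2)


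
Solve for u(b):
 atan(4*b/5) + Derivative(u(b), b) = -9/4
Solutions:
 u(b) = C1 - b*atan(4*b/5) - 9*b/4 + 5*log(16*b^2 + 25)/8


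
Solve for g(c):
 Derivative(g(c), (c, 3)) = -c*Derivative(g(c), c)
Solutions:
 g(c) = C1 + Integral(C2*airyai(-c) + C3*airybi(-c), c)


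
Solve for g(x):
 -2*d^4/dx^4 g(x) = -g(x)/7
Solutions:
 g(x) = C1*exp(-14^(3/4)*x/14) + C2*exp(14^(3/4)*x/14) + C3*sin(14^(3/4)*x/14) + C4*cos(14^(3/4)*x/14)


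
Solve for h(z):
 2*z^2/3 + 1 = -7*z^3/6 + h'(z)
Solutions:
 h(z) = C1 + 7*z^4/24 + 2*z^3/9 + z


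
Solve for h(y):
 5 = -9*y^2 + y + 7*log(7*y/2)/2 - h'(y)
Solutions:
 h(y) = C1 - 3*y^3 + y^2/2 + 7*y*log(y)/2 - 17*y/2 - 4*y*log(2) + y*log(14)/2 + 3*y*log(7)


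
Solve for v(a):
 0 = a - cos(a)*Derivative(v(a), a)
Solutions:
 v(a) = C1 + Integral(a/cos(a), a)


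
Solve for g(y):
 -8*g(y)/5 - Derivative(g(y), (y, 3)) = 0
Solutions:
 g(y) = C3*exp(-2*5^(2/3)*y/5) + (C1*sin(sqrt(3)*5^(2/3)*y/5) + C2*cos(sqrt(3)*5^(2/3)*y/5))*exp(5^(2/3)*y/5)


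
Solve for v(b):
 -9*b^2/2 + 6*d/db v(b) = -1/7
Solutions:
 v(b) = C1 + b^3/4 - b/42


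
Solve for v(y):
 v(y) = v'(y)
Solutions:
 v(y) = C1*exp(y)


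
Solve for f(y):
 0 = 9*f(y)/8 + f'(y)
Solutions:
 f(y) = C1*exp(-9*y/8)


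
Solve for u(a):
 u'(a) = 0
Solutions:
 u(a) = C1


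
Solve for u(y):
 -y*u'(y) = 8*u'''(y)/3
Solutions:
 u(y) = C1 + Integral(C2*airyai(-3^(1/3)*y/2) + C3*airybi(-3^(1/3)*y/2), y)


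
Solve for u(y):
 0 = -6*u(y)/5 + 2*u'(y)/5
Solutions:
 u(y) = C1*exp(3*y)


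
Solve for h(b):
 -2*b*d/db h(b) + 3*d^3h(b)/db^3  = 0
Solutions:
 h(b) = C1 + Integral(C2*airyai(2^(1/3)*3^(2/3)*b/3) + C3*airybi(2^(1/3)*3^(2/3)*b/3), b)


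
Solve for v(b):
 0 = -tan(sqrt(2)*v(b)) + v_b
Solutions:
 v(b) = sqrt(2)*(pi - asin(C1*exp(sqrt(2)*b)))/2
 v(b) = sqrt(2)*asin(C1*exp(sqrt(2)*b))/2


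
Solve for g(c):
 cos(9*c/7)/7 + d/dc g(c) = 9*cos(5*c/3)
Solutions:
 g(c) = C1 - sin(9*c/7)/9 + 27*sin(5*c/3)/5


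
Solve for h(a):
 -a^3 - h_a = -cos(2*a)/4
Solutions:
 h(a) = C1 - a^4/4 + sin(2*a)/8


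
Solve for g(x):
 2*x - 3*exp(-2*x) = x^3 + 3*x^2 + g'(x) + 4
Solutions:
 g(x) = C1 - x^4/4 - x^3 + x^2 - 4*x + 3*exp(-2*x)/2


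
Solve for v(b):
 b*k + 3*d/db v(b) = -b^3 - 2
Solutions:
 v(b) = C1 - b^4/12 - b^2*k/6 - 2*b/3


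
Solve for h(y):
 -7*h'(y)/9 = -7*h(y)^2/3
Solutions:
 h(y) = -1/(C1 + 3*y)


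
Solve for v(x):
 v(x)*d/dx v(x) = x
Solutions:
 v(x) = -sqrt(C1 + x^2)
 v(x) = sqrt(C1 + x^2)


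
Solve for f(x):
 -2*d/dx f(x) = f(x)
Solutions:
 f(x) = C1*exp(-x/2)


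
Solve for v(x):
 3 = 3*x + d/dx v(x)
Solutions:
 v(x) = C1 - 3*x^2/2 + 3*x


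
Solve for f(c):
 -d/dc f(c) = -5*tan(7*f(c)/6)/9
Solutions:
 f(c) = -6*asin(C1*exp(35*c/54))/7 + 6*pi/7
 f(c) = 6*asin(C1*exp(35*c/54))/7


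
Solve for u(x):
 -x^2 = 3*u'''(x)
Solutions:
 u(x) = C1 + C2*x + C3*x^2 - x^5/180


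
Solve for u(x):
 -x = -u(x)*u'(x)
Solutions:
 u(x) = -sqrt(C1 + x^2)
 u(x) = sqrt(C1 + x^2)


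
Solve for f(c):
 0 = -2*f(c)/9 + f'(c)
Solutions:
 f(c) = C1*exp(2*c/9)


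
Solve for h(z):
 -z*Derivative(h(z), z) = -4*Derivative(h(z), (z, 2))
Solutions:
 h(z) = C1 + C2*erfi(sqrt(2)*z/4)


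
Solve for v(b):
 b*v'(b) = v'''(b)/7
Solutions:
 v(b) = C1 + Integral(C2*airyai(7^(1/3)*b) + C3*airybi(7^(1/3)*b), b)


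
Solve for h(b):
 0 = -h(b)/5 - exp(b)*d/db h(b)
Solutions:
 h(b) = C1*exp(exp(-b)/5)


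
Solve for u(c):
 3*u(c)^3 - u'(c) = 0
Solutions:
 u(c) = -sqrt(2)*sqrt(-1/(C1 + 3*c))/2
 u(c) = sqrt(2)*sqrt(-1/(C1 + 3*c))/2


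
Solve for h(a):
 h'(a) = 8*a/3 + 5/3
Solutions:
 h(a) = C1 + 4*a^2/3 + 5*a/3


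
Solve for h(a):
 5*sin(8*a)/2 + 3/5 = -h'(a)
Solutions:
 h(a) = C1 - 3*a/5 + 5*cos(8*a)/16


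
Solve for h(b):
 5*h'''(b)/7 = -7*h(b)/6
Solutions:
 h(b) = C3*exp(-210^(2/3)*b/30) + (C1*sin(3^(1/6)*70^(2/3)*b/20) + C2*cos(3^(1/6)*70^(2/3)*b/20))*exp(210^(2/3)*b/60)


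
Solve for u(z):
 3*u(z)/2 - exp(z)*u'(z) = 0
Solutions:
 u(z) = C1*exp(-3*exp(-z)/2)


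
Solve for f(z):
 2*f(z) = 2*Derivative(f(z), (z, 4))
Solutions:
 f(z) = C1*exp(-z) + C2*exp(z) + C3*sin(z) + C4*cos(z)


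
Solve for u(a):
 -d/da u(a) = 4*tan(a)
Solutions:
 u(a) = C1 + 4*log(cos(a))


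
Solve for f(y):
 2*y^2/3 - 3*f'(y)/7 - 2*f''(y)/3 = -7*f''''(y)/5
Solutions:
 f(y) = C1 + C2*exp(-y*(4*5^(2/3)*98^(1/3)/(sqrt(5441) + 81)^(1/3) + 140^(1/3)*(sqrt(5441) + 81)^(1/3))/84)*sin(sqrt(3)*y*(-140^(1/3)*(sqrt(5441) + 81)^(1/3) + 4*5^(2/3)*98^(1/3)/(sqrt(5441) + 81)^(1/3))/84) + C3*exp(-y*(4*5^(2/3)*98^(1/3)/(sqrt(5441) + 81)^(1/3) + 140^(1/3)*(sqrt(5441) + 81)^(1/3))/84)*cos(sqrt(3)*y*(-140^(1/3)*(sqrt(5441) + 81)^(1/3) + 4*5^(2/3)*98^(1/3)/(sqrt(5441) + 81)^(1/3))/84) + C4*exp(y*(4*5^(2/3)*98^(1/3)/(sqrt(5441) + 81)^(1/3) + 140^(1/3)*(sqrt(5441) + 81)^(1/3))/42) + 14*y^3/27 - 196*y^2/81 + 5488*y/729


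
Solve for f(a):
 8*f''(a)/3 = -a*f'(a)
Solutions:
 f(a) = C1 + C2*erf(sqrt(3)*a/4)


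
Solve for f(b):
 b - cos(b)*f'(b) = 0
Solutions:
 f(b) = C1 + Integral(b/cos(b), b)


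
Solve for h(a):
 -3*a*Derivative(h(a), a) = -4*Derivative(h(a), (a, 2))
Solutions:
 h(a) = C1 + C2*erfi(sqrt(6)*a/4)


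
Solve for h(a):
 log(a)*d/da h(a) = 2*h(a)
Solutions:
 h(a) = C1*exp(2*li(a))


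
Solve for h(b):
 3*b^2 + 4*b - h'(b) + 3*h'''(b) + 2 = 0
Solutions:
 h(b) = C1 + C2*exp(-sqrt(3)*b/3) + C3*exp(sqrt(3)*b/3) + b^3 + 2*b^2 + 20*b
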